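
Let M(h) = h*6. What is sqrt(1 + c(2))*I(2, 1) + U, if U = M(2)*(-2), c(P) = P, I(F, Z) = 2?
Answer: -24 + 2*sqrt(3) ≈ -20.536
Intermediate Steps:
M(h) = 6*h
U = -24 (U = (6*2)*(-2) = 12*(-2) = -24)
sqrt(1 + c(2))*I(2, 1) + U = sqrt(1 + 2)*2 - 24 = sqrt(3)*2 - 24 = 2*sqrt(3) - 24 = -24 + 2*sqrt(3)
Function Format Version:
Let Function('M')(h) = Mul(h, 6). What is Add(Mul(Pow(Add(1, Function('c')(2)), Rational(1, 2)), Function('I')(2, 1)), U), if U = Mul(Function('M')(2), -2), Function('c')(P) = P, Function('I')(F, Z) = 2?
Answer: Add(-24, Mul(2, Pow(3, Rational(1, 2)))) ≈ -20.536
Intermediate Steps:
Function('M')(h) = Mul(6, h)
U = -24 (U = Mul(Mul(6, 2), -2) = Mul(12, -2) = -24)
Add(Mul(Pow(Add(1, Function('c')(2)), Rational(1, 2)), Function('I')(2, 1)), U) = Add(Mul(Pow(Add(1, 2), Rational(1, 2)), 2), -24) = Add(Mul(Pow(3, Rational(1, 2)), 2), -24) = Add(Mul(2, Pow(3, Rational(1, 2))), -24) = Add(-24, Mul(2, Pow(3, Rational(1, 2))))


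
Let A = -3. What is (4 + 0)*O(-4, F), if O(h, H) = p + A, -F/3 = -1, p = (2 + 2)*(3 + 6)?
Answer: 132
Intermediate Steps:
p = 36 (p = 4*9 = 36)
F = 3 (F = -3*(-1) = 3)
O(h, H) = 33 (O(h, H) = 36 - 3 = 33)
(4 + 0)*O(-4, F) = (4 + 0)*33 = 4*33 = 132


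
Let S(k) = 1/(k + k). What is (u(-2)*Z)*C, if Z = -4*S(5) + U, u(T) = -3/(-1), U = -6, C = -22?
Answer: 2112/5 ≈ 422.40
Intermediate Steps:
S(k) = 1/(2*k)
u(T) = 3 (u(T) = -3*(-1) = 3)
Z = -32/5 (Z = -2/5 - 6 = -4*⅒ - 6 = -⅖ - 6 = -32/5 ≈ -6.4000)
(u(-2)*Z)*C = (3*(-32/5))*(-22) = -96/5*(-22) = 2112/5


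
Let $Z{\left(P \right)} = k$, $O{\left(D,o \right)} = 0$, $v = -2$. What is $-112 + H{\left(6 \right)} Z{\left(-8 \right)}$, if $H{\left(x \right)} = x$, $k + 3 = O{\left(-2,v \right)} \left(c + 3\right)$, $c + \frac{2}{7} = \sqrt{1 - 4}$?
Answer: $-130$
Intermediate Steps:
$c = - \frac{2}{7} + i \sqrt{3}$ ($c = - \frac{2}{7} + \sqrt{1 - 4} = - \frac{2}{7} + \sqrt{-3} = - \frac{2}{7} + i \sqrt{3} \approx -0.28571 + 1.732 i$)
$k = -3$ ($k = -3 + 0 \left(\left(- \frac{2}{7} + i \sqrt{3}\right) + 3\right) = -3 + 0 \left(\frac{19}{7} + i \sqrt{3}\right) = -3 + 0 = -3$)
$Z{\left(P \right)} = -3$
$-112 + H{\left(6 \right)} Z{\left(-8 \right)} = -112 + 6 \left(-3\right) = -112 - 18 = -130$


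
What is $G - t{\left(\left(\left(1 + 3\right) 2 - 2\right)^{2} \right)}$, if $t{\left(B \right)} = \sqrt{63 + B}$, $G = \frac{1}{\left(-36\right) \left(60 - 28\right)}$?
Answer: $- \frac{1}{1152} - 3 \sqrt{11} \approx -9.9507$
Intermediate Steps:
$G = - \frac{1}{1152}$ ($G = \frac{1}{\left(-36\right) 32} = \frac{1}{-1152} = - \frac{1}{1152} \approx -0.00086806$)
$G - t{\left(\left(\left(1 + 3\right) 2 - 2\right)^{2} \right)} = - \frac{1}{1152} - \sqrt{63 + \left(\left(1 + 3\right) 2 - 2\right)^{2}} = - \frac{1}{1152} - \sqrt{63 + \left(4 \cdot 2 - 2\right)^{2}} = - \frac{1}{1152} - \sqrt{63 + \left(8 - 2\right)^{2}} = - \frac{1}{1152} - \sqrt{63 + 6^{2}} = - \frac{1}{1152} - \sqrt{63 + 36} = - \frac{1}{1152} - \sqrt{99} = - \frac{1}{1152} - 3 \sqrt{11}$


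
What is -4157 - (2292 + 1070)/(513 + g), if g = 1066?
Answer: -6567265/1579 ≈ -4159.1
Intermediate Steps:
-4157 - (2292 + 1070)/(513 + g) = -4157 - (2292 + 1070)/(513 + 1066) = -4157 - 3362/1579 = -6567265/1579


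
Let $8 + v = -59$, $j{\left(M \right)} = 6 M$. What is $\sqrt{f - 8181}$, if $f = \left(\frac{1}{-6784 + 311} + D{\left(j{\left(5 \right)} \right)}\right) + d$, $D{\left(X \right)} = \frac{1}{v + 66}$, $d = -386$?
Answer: $\frac{i \sqrt{358996884545}}{6473} \approx 92.563 i$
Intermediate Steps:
$v = -67$ ($v = -8 - 59 = -67$)
$D{\left(X \right)} = -1$ ($D{\left(X \right)} = \frac{1}{-67 + 66} = \frac{1}{-1} = -1$)
$f = - \frac{2505052}{6473}$ ($f = \left(\frac{1}{-6784 + 311} - 1\right) - 386 = \left(\frac{1}{-6473} - 1\right) - 386 = \left(- \frac{1}{6473} - 1\right) - 386 = - \frac{6474}{6473} - 386 = - \frac{2505052}{6473} \approx -387.0$)
$\sqrt{f - 8181} = \sqrt{- \frac{2505052}{6473} - 8181} = \sqrt{- \frac{55460665}{6473}} = \frac{i \sqrt{358996884545}}{6473}$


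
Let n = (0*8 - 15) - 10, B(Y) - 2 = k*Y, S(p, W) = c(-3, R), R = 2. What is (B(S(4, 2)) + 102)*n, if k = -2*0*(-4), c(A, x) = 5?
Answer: -2600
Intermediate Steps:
S(p, W) = 5
k = 0 (k = 0*(-4) = 0)
B(Y) = 2 (B(Y) = 2 + 0*Y = 2 + 0 = 2)
n = -25 (n = (0 - 15) - 10 = -15 - 10 = -25)
(B(S(4, 2)) + 102)*n = (2 + 102)*(-25) = 104*(-25) = -2600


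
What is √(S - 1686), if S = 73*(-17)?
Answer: I*√2927 ≈ 54.102*I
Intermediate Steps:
S = -1241
√(S - 1686) = √(-1241 - 1686) = √(-2927) = I*√2927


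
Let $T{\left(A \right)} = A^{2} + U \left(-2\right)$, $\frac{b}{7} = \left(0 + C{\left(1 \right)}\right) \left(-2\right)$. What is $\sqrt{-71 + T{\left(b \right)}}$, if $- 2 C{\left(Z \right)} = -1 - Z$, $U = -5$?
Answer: $3 \sqrt{15} \approx 11.619$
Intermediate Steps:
$C{\left(Z \right)} = \frac{1}{2} + \frac{Z}{2}$ ($C{\left(Z \right)} = - \frac{-1 - Z}{2} = \frac{1}{2} + \frac{Z}{2}$)
$b = -14$ ($b = 7 \left(0 + \left(\frac{1}{2} + \frac{1}{2} \cdot 1\right)\right) \left(-2\right) = 7 \left(0 + \left(\frac{1}{2} + \frac{1}{2}\right)\right) \left(-2\right) = 7 \left(0 + 1\right) \left(-2\right) = 7 \cdot 1 \left(-2\right) = 7 \left(-2\right) = -14$)
$T{\left(A \right)} = 10 + A^{2}$ ($T{\left(A \right)} = A^{2} - -10 = A^{2} + 10 = 10 + A^{2}$)
$\sqrt{-71 + T{\left(b \right)}} = \sqrt{-71 + \left(10 + \left(-14\right)^{2}\right)} = \sqrt{-71 + \left(10 + 196\right)} = \sqrt{-71 + 206} = \sqrt{135} = 3 \sqrt{15}$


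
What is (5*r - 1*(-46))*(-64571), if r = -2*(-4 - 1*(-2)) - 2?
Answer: -3615976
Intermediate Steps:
r = 2 (r = -2*(-4 + 2) - 2 = -2*(-2) - 2 = 4 - 2 = 2)
(5*r - 1*(-46))*(-64571) = (5*2 - 1*(-46))*(-64571) = (10 + 46)*(-64571) = 56*(-64571) = -3615976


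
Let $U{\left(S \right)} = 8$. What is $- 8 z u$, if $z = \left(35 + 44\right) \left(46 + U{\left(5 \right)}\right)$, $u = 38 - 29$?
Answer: $-307152$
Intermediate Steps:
$u = 9$
$z = 4266$ ($z = \left(35 + 44\right) \left(46 + 8\right) = 79 \cdot 54 = 4266$)
$- 8 z u = \left(-8\right) 4266 \cdot 9 = \left(-34128\right) 9 = -307152$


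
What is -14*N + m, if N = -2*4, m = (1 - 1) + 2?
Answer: 114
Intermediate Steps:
m = 2 (m = 0 + 2 = 2)
N = -8
-14*N + m = -14*(-8) + 2 = 112 + 2 = 114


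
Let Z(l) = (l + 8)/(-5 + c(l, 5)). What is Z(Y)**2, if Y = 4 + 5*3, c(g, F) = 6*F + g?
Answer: 729/1936 ≈ 0.37655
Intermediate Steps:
c(g, F) = g + 6*F
Y = 19 (Y = 4 + 15 = 19)
Z(l) = (8 + l)/(25 + l) (Z(l) = (l + 8)/(-5 + (l + 6*5)) = (8 + l)/(-5 + (l + 30)) = (8 + l)/(-5 + (30 + l)) = (8 + l)/(25 + l))
Z(Y)**2 = ((8 + 19)/(25 + 19))**2 = (27/44)**2 = 729/1936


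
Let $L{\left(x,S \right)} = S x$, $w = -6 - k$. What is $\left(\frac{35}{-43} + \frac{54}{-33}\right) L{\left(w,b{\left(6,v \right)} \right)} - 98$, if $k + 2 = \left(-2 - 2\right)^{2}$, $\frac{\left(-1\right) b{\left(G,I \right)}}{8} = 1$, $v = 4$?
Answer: $- \frac{231794}{473} \approx -490.05$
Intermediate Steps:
$b{\left(G,I \right)} = -8$ ($b{\left(G,I \right)} = \left(-8\right) 1 = -8$)
$k = 14$ ($k = -2 + \left(-2 - 2\right)^{2} = -2 + \left(-4\right)^{2} = -2 + 16 = 14$)
$w = -20$ ($w = -6 - 14 = -20$)
$\left(\frac{35}{-43} + \frac{54}{-33}\right) L{\left(w,b{\left(6,v \right)} \right)} - 98 = \left(\frac{35}{-43} + \frac{54}{-33}\right) \left(\left(-8\right) \left(-20\right)\right) - 98 = \left(35 \left(- \frac{1}{43}\right) + 54 \left(- \frac{1}{33}\right)\right) 160 - 98 = \left(- \frac{35}{43} - \frac{18}{11}\right) 160 - 98 = \left(- \frac{1159}{473}\right) 160 - 98 = - \frac{185440}{473} - 98 = - \frac{231794}{473}$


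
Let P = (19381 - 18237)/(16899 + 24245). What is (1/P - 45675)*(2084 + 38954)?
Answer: -267829664516/143 ≈ -1.8729e+9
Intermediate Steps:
P = 143/5143 (P = 1144/41144 = 1144*(1/41144) = 143/5143 ≈ 0.027805)
(1/P - 45675)*(2084 + 38954) = (1/(143/5143) - 45675)*(2084 + 38954) = (5143/143 - 45675)*41038 = -6526382/143*41038 = -267829664516/143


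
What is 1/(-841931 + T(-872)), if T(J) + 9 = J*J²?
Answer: -1/663896788 ≈ -1.5063e-9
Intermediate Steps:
T(J) = -9 + J³ (T(J) = -9 + J*J² = -9 + J³)
1/(-841931 + T(-872)) = 1/(-841931 + (-9 + (-872)³)) = 1/(-841931 + (-9 - 663054848)) = 1/(-841931 - 663054857) = 1/(-663896788) = -1/663896788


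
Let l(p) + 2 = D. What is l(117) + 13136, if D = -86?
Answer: 13048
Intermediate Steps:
l(p) = -88 (l(p) = -2 - 86 = -88)
l(117) + 13136 = -88 + 13136 = 13048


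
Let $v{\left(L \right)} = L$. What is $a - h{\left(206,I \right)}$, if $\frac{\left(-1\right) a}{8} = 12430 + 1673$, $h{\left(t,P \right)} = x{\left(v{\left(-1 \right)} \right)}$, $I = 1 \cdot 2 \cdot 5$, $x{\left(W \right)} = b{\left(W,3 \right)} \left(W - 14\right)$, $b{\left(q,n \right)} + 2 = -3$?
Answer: $-112899$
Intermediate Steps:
$b{\left(q,n \right)} = -5$ ($b{\left(q,n \right)} = -2 - 3 = -5$)
$x{\left(W \right)} = 70 - 5 W$ ($x{\left(W \right)} = - 5 \left(W - 14\right) = - 5 \left(-14 + W\right) = 70 - 5 W$)
$I = 10$ ($I = 1 \cdot 10 = 10$)
$h{\left(t,P \right)} = 75$ ($h{\left(t,P \right)} = 70 - -5 = 70 + 5 = 75$)
$a = -112824$ ($a = - 8 \left(12430 + 1673\right) = \left(-8\right) 14103 = -112824$)
$a - h{\left(206,I \right)} = -112824 - 75 = -112899$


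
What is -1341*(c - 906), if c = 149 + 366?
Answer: 524331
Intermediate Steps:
c = 515
-1341*(c - 906) = -1341*(515 - 906) = -1341*(-391) = 524331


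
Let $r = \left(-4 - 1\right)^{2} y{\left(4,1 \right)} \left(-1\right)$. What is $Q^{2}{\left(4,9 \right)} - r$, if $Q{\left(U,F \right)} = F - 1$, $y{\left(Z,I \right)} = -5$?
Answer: $-61$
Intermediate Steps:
$Q{\left(U,F \right)} = -1 + F$
$r = 125$ ($r = \left(-4 - 1\right)^{2} \left(-5\right) \left(-1\right) = \left(-5\right)^{2} \left(-5\right) \left(-1\right) = 25 \left(-5\right) \left(-1\right) = \left(-125\right) \left(-1\right) = 125$)
$Q^{2}{\left(4,9 \right)} - r = \left(-1 + 9\right)^{2} - 125 = 8^{2} - 125 = 64 - 125 = -61$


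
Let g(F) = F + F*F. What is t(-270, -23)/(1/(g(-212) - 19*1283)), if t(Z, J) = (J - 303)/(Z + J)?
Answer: 6635730/293 ≈ 22648.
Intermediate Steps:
g(F) = F + F²
t(Z, J) = (-303 + J)/(J + Z)
t(-270, -23)/(1/(g(-212) - 19*1283)) = ((-303 - 23)/(-23 - 270))/(1/(-212*(1 - 212) - 19*1283)) = (-326/(-293))/(1/(-212*(-211) - 24377)) = (-1/293*(-326))/(1/(44732 - 24377)) = 326/(293*(1/20355)) = (326/293)*20355 = 6635730/293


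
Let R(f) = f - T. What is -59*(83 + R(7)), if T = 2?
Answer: -5192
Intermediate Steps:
R(f) = -2 + f (R(f) = f - 1*2 = f - 2 = -2 + f)
-59*(83 + R(7)) = -59*(83 + (-2 + 7)) = -59*(83 + 5) = -59*88 = -5192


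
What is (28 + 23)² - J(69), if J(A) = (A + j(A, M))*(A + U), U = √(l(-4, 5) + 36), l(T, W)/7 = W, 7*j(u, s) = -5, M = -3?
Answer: -14775/7 - 478*√71/7 ≈ -2686.1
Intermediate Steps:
j(u, s) = -5/7 (j(u, s) = (⅐)*(-5) = -5/7)
l(T, W) = 7*W
U = √71 (U = √(7*5 + 36) = √(35 + 36) = √71 ≈ 8.4261)
J(A) = (-5/7 + A)*(A + √71) (J(A) = (A - 5/7)*(A + √71) = (-5/7 + A)*(A + √71))
(28 + 23)² - J(69) = (28 + 23)² - (69² - 5/7*69 - 5*√71/7 + 69*√71) = 51² - (4761 - 345/7 - 5*√71/7 + 69*√71) = 2601 - (32982/7 + 478*√71/7) = 2601 + (-32982/7 - 478*√71/7) = -14775/7 - 478*√71/7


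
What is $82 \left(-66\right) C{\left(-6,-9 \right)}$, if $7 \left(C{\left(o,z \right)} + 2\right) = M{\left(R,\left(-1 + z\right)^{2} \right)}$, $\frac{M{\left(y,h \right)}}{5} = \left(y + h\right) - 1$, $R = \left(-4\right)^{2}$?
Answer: $- \frac{3036132}{7} \approx -4.3373 \cdot 10^{5}$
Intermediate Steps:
$R = 16$
$M{\left(y,h \right)} = -5 + 5 h + 5 y$ ($M{\left(y,h \right)} = 5 \left(\left(y + h\right) - 1\right) = 5 \left(\left(h + y\right) - 1\right) = 5 \left(-1 + h + y\right) = -5 + 5 h + 5 y$)
$C{\left(o,z \right)} = \frac{61}{7} + \frac{5 \left(-1 + z\right)^{2}}{7}$ ($C{\left(o,z \right)} = -2 + \frac{-5 + 5 \left(-1 + z\right)^{2} + 5 \cdot 16}{7} = -2 + \frac{-5 + 5 \left(-1 + z\right)^{2} + 80}{7} = -2 + \frac{75 + 5 \left(-1 + z\right)^{2}}{7} = -2 + \left(\frac{75}{7} + \frac{5 \left(-1 + z\right)^{2}}{7}\right) = \frac{61}{7} + \frac{5 \left(-1 + z\right)^{2}}{7}$)
$82 \left(-66\right) C{\left(-6,-9 \right)} = 82 \left(-66\right) \left(\frac{61}{7} + \frac{5 \left(-1 - 9\right)^{2}}{7}\right) = - 5412 \left(\frac{61}{7} + \frac{5 \left(-10\right)^{2}}{7}\right) = - 5412 \left(\frac{61}{7} + \frac{5}{7} \cdot 100\right) = - 5412 \left(\frac{61}{7} + \frac{500}{7}\right) = \left(-5412\right) \frac{561}{7} = - \frac{3036132}{7}$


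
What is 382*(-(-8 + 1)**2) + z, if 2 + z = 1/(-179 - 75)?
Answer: -4754881/254 ≈ -18720.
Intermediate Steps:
z = -509/254 (z = -2 + 1/(-179 - 75) = -2 + 1/(-254) = -2 - 1/254 = -509/254 ≈ -2.0039)
382*(-(-8 + 1)**2) + z = 382*(-(-8 + 1)**2) - 509/254 = 382*(-1*(-7)**2) - 509/254 = 382*(-1*49) - 509/254 = 382*(-49) - 509/254 = -18718 - 509/254 = -4754881/254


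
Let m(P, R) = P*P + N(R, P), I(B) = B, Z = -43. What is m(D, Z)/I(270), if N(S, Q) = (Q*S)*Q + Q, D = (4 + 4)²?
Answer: -85984/135 ≈ -636.92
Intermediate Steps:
D = 64 (D = 8² = 64)
N(S, Q) = Q + S*Q² (N(S, Q) = S*Q² + Q = Q + S*Q²)
m(P, R) = P² + P*(1 + P*R) (m(P, R) = P*P + P*(1 + P*R) = P² + P*(1 + P*R))
m(D, Z)/I(270) = (64*(1 + 64 + 64*(-43)))/270 = (64*(1 + 64 - 2752))*(1/270) = (64*(-2687))*(1/270) = -171968*1/270 = -85984/135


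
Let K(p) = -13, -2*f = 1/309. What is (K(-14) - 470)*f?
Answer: 161/206 ≈ 0.78155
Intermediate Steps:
f = -1/618 (f = -½/309 = -½*1/309 = -1/618 ≈ -0.0016181)
(K(-14) - 470)*f = (-13 - 470)*(-1/618) = -483*(-1/618) = 161/206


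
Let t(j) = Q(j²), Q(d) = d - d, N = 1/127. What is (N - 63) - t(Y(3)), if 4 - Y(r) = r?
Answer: -8000/127 ≈ -62.992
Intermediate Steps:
N = 1/127 ≈ 0.0078740
Y(r) = 4 - r
Q(d) = 0
t(j) = 0
(N - 63) - t(Y(3)) = (1/127 - 63) - 1*0 = -8000/127 + 0 = -8000/127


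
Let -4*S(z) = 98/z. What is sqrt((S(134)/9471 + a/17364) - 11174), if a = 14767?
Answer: I*sqrt(85442777126985491466)/87447998 ≈ 105.7*I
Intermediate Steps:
S(z) = -49/(2*z)
sqrt((S(134)/9471 + a/17364) - 11174) = sqrt((-49/2/134/9471 + 14767/17364) - 11174) = sqrt((-49/2*1/134*(1/9471) + 14767*(1/17364)) - 11174) = sqrt((-49/268*1/9471 + 14767/17364) - 11174) = sqrt((-7/362604 + 14767/17364) - 11174) = sqrt(74367385/87447998 - 11174) = sqrt(-977069562267/87447998) = I*sqrt(85442777126985491466)/87447998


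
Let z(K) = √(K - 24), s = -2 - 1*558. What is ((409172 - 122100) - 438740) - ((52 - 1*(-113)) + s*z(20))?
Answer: -151833 + 1120*I ≈ -1.5183e+5 + 1120.0*I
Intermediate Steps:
s = -560 (s = -2 - 558 = -560)
z(K) = √(-24 + K)
((409172 - 122100) - 438740) - ((52 - 1*(-113)) + s*z(20)) = ((409172 - 122100) - 438740) - ((52 - 1*(-113)) - 560*√(-24 + 20)) = (287072 - 438740) - ((52 + 113) - 1120*I) = -151668 - (165 - 1120*I) = -151668 + (-165 + 1120*I) = -151833 + 1120*I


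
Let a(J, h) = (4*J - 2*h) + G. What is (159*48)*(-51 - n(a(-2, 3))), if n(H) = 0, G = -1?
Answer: -389232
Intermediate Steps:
a(J, h) = -1 - 2*h + 4*J (a(J, h) = (4*J - 2*h) - 1 = (-2*h + 4*J) - 1 = -1 - 2*h + 4*J)
(159*48)*(-51 - n(a(-2, 3))) = (159*48)*(-51 - 1*0) = 7632*(-51 + 0) = 7632*(-51) = -389232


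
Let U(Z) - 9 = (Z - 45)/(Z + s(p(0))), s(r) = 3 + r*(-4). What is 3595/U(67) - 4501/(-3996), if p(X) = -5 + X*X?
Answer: 162081329/415584 ≈ 390.01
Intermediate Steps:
p(X) = -5 + X²
s(r) = 3 - 4*r
U(Z) = 9 + (-45 + Z)/(23 + Z) (U(Z) = 9 + (Z - 45)/(Z + (3 - 4*(-5 + 0²))) = 9 + (-45 + Z)/(Z + (3 - 4*(-5 + 0))) = 9 + (-45 + Z)/(Z + (3 - 4*(-5))) = 9 + (-45 + Z)/(Z + (3 + 20)) = 9 + (-45 + Z)/(Z + 23) = 9 + (-45 + Z)/(23 + Z))
3595/U(67) - 4501/(-3996) = 3595/((2*(81 + 5*67)/(23 + 67))) - 4501/(-3996) = 3595/((2*(81 + 335)/90)) - 4501*(-1/3996) = 3595/((2*(1/90)*416)) + 4501/3996 = 3595/(416/45) + 4501/3996 = 3595*(45/416) + 4501/3996 = 161775/416 + 4501/3996 = 162081329/415584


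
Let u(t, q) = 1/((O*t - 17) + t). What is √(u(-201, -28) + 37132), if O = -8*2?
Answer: √333742567526/2998 ≈ 192.70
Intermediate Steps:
O = -16
u(t, q) = 1/(-17 - 15*t) (u(t, q) = 1/((-16*t - 17) + t) = 1/((-17 - 16*t) + t) = 1/(-17 - 15*t))
√(u(-201, -28) + 37132) = √(-1/(17 + 15*(-201)) + 37132) = √(-1/(17 - 3015) + 37132) = √(-1/(-2998) + 37132) = √(-1*(-1/2998) + 37132) = √(1/2998 + 37132) = √(111321737/2998) = √333742567526/2998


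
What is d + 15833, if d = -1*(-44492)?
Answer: 60325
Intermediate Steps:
d = 44492
d + 15833 = 44492 + 15833 = 60325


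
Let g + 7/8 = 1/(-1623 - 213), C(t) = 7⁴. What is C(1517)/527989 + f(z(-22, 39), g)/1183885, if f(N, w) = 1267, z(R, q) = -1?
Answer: 501638564/89296893895 ≈ 0.0056176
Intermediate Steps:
C(t) = 2401
g = -3215/3672 (g = -7/8 + 1/(-1623 - 213) = -7/8 + 1/(-1836) = -7/8 - 1/1836 = -3215/3672 ≈ -0.87554)
C(1517)/527989 + f(z(-22, 39), g)/1183885 = 2401/527989 + 1267/1183885 = 2401*(1/527989) + 1267*(1/1183885) = 343/75427 + 1267/1183885 = 501638564/89296893895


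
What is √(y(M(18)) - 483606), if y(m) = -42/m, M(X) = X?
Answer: 5*I*√174099/3 ≈ 695.42*I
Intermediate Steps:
√(y(M(18)) - 483606) = √(-42/18 - 483606) = √(-42*1/18 - 483606) = √(-7/3 - 483606) = √(-1450825/3) = 5*I*√174099/3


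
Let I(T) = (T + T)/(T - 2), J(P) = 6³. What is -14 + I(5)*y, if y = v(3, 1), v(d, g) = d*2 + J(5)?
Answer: 726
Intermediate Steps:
J(P) = 216
I(T) = 2*T/(-2 + T) (I(T) = (2*T)/(-2 + T) = 2*T/(-2 + T))
v(d, g) = 216 + 2*d (v(d, g) = d*2 + 216 = 2*d + 216 = 216 + 2*d)
y = 222 (y = 216 + 2*3 = 216 + 6 = 222)
-14 + I(5)*y = -14 + (2*5/(-2 + 5))*222 = -14 + (2*5/3)*222 = -14 + (2*5*(⅓))*222 = -14 + (10/3)*222 = -14 + 740 = 726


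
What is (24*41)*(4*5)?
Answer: 19680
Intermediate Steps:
(24*41)*(4*5) = 984*20 = 19680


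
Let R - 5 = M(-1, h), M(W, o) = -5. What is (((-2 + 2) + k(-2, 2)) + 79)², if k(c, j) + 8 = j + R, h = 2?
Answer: 5329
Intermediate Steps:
R = 0 (R = 5 - 5 = 0)
k(c, j) = -8 + j (k(c, j) = -8 + (j + 0) = -8 + j)
(((-2 + 2) + k(-2, 2)) + 79)² = (((-2 + 2) + (-8 + 2)) + 79)² = ((0 - 6) + 79)² = (-6 + 79)² = 73² = 5329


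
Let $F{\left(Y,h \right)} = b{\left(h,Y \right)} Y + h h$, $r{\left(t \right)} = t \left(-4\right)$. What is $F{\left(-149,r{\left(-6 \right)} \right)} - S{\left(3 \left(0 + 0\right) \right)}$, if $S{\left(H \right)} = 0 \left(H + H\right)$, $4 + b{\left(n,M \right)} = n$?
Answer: $-2404$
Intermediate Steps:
$r{\left(t \right)} = - 4 t$
$b{\left(n,M \right)} = -4 + n$
$S{\left(H \right)} = 0$ ($S{\left(H \right)} = 0 \cdot 2 H = 0$)
$F{\left(Y,h \right)} = h^{2} + Y \left(-4 + h\right)$ ($F{\left(Y,h \right)} = \left(-4 + h\right) Y + h h = Y \left(-4 + h\right) + h^{2} = h^{2} + Y \left(-4 + h\right)$)
$F{\left(-149,r{\left(-6 \right)} \right)} - S{\left(3 \left(0 + 0\right) \right)} = \left(\left(\left(-4\right) \left(-6\right)\right)^{2} - 149 \left(-4 - -24\right)\right) - 0 = \left(24^{2} - 149 \left(-4 + 24\right)\right) + 0 = \left(576 - 2980\right) + 0 = -2404 + 0 = -2404$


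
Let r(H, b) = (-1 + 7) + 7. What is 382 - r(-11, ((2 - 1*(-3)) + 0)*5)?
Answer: 369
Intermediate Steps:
r(H, b) = 13 (r(H, b) = 6 + 7 = 13)
382 - r(-11, ((2 - 1*(-3)) + 0)*5) = 382 - 1*13 = 382 - 13 = 369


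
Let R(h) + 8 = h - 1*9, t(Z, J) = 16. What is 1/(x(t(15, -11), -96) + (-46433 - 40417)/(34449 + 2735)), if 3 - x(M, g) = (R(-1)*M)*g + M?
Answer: -18592/514316737 ≈ -3.6149e-5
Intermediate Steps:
R(h) = -17 + h (R(h) = -8 + (h - 1*9) = -8 + (h - 9) = -8 + (-9 + h) = -17 + h)
x(M, g) = 3 - M + 18*M*g (x(M, g) = 3 - (((-17 - 1)*M)*g + M) = 3 - ((-18*M)*g + M) = 3 - (-18*M*g + M) = 3 - (M - 18*M*g) = 3 + (-M + 18*M*g) = 3 - M + 18*M*g)
1/(x(t(15, -11), -96) + (-46433 - 40417)/(34449 + 2735)) = 1/((3 - 1*16 + 18*16*(-96)) + (-46433 - 40417)/(34449 + 2735)) = 1/((3 - 16 - 27648) - 86850/37184) = 1/(-27661 - 86850*1/37184) = 1/(-27661 - 43425/18592) = 1/(-514316737/18592) = -18592/514316737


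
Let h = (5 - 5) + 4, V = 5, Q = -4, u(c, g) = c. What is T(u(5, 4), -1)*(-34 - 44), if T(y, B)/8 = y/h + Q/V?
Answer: -1404/5 ≈ -280.80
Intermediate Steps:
h = 4 (h = 0 + 4 = 4)
T(y, B) = -32/5 + 2*y (T(y, B) = 8*(y/4 - 4/5) = 8*(y*(¼) - 4*⅕) = 8*(y/4 - ⅘) = 8*(-⅘ + y/4) = -32/5 + 2*y)
T(u(5, 4), -1)*(-34 - 44) = (-32/5 + 2*5)*(-34 - 44) = (-32/5 + 10)*(-78) = (18/5)*(-78) = -1404/5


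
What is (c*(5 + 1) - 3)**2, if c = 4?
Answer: 441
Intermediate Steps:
(c*(5 + 1) - 3)**2 = (4*(5 + 1) - 3)**2 = (4*6 - 3)**2 = (24 - 3)**2 = 21**2 = 441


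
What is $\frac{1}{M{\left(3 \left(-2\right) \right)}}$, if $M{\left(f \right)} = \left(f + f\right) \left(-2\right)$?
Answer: $\frac{1}{24} \approx 0.041667$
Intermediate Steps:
$M{\left(f \right)} = - 4 f$ ($M{\left(f \right)} = 2 f \left(-2\right) = - 4 f$)
$\frac{1}{M{\left(3 \left(-2\right) \right)}} = \frac{1}{\left(-4\right) 3 \left(-2\right)} = \frac{1}{\left(-4\right) \left(-6\right)} = \frac{1}{24}$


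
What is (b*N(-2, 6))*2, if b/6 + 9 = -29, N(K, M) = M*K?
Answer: 5472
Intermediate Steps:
N(K, M) = K*M
b = -228 (b = -54 + 6*(-29) = -54 - 174 = -228)
(b*N(-2, 6))*2 = -(-456)*6*2 = -228*(-12)*2 = 2736*2 = 5472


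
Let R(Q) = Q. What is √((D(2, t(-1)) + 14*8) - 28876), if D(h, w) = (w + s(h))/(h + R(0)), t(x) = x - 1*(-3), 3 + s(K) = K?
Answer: I*√115054/2 ≈ 169.6*I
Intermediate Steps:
s(K) = -3 + K
t(x) = 3 + x (t(x) = x + 3 = 3 + x)
D(h, w) = (-3 + h + w)/h (D(h, w) = (w + (-3 + h))/(h + 0) = (-3 + h + w)/h)
√((D(2, t(-1)) + 14*8) - 28876) = √(((-3 + 2 + (3 - 1))/2 + 14*8) - 28876) = √(((-3 + 2 + 2)/2 + 112) - 28876) = √(((½)*1 + 112) - 28876) = √((½ + 112) - 28876) = √(225/2 - 28876) = √(-57527/2) = I*√115054/2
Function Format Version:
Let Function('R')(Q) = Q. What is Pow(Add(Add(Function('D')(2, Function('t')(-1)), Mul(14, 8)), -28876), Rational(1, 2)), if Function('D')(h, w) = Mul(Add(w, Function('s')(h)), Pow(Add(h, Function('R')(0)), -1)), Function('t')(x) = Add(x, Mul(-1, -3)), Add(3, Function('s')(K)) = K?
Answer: Mul(Rational(1, 2), I, Pow(115054, Rational(1, 2))) ≈ Mul(169.60, I)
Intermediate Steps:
Function('s')(K) = Add(-3, K)
Function('t')(x) = Add(3, x) (Function('t')(x) = Add(x, 3) = Add(3, x))
Function('D')(h, w) = Mul(Pow(h, -1), Add(-3, h, w)) (Function('D')(h, w) = Mul(Add(w, Add(-3, h)), Pow(Add(h, 0), -1)) = Mul(Add(-3, h, w), Pow(h, -1)) = Mul(Pow(h, -1), Add(-3, h, w)))
Pow(Add(Add(Function('D')(2, Function('t')(-1)), Mul(14, 8)), -28876), Rational(1, 2)) = Pow(Add(Add(Mul(Pow(2, -1), Add(-3, 2, Add(3, -1))), Mul(14, 8)), -28876), Rational(1, 2)) = Pow(Add(Add(Mul(Rational(1, 2), Add(-3, 2, 2)), 112), -28876), Rational(1, 2)) = Pow(Add(Add(Mul(Rational(1, 2), 1), 112), -28876), Rational(1, 2)) = Pow(Add(Add(Rational(1, 2), 112), -28876), Rational(1, 2)) = Pow(Add(Rational(225, 2), -28876), Rational(1, 2)) = Pow(Rational(-57527, 2), Rational(1, 2)) = Mul(Rational(1, 2), I, Pow(115054, Rational(1, 2)))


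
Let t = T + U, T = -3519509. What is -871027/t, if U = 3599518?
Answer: -871027/80009 ≈ -10.887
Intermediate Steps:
t = 80009 (t = -3519509 + 3599518 = 80009)
-871027/t = -871027/80009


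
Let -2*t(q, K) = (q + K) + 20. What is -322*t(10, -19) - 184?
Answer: 1587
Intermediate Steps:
t(q, K) = -10 - K/2 - q/2 (t(q, K) = -((q + K) + 20)/2 = -((K + q) + 20)/2 = -(20 + K + q)/2 = -10 - K/2 - q/2)
-322*t(10, -19) - 184 = -322*(-10 - ½*(-19) - ½*10) - 184 = -322*(-10 + 19/2 - 5) - 184 = -322*(-11/2) - 184 = 1771 - 184 = 1587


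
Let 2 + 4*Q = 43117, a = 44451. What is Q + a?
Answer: 220919/4 ≈ 55230.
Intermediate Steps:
Q = 43115/4 (Q = -½ + (¼)*43117 = -½ + 43117/4 = 43115/4 ≈ 10779.)
Q + a = 43115/4 + 44451 = 220919/4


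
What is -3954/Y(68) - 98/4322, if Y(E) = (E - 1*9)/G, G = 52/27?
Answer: -148132315/1147491 ≈ -129.09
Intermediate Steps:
G = 52/27 (G = 52*(1/27) = 52/27 ≈ 1.9259)
Y(E) = -243/52 + 27*E/52 (Y(E) = (E - 1*9)/(52/27) = (E - 9)*(27/52) = (-9 + E)*(27/52) = -243/52 + 27*E/52)
-3954/Y(68) - 98/4322 = -3954/(-243/52 + (27/52)*68) - 98/4322 = -3954/(-243/52 + 459/13) - 98*1/4322 = -3954/1593/52 - 49/2161 = -3954*52/1593 - 49/2161 = -68536/531 - 49/2161 = -148132315/1147491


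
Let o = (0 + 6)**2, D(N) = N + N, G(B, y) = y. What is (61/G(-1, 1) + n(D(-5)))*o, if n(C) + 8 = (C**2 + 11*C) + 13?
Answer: 2016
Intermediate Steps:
D(N) = 2*N
n(C) = 5 + C**2 + 11*C (n(C) = -8 + ((C**2 + 11*C) + 13) = -8 + (13 + C**2 + 11*C) = 5 + C**2 + 11*C)
o = 36 (o = 6**2 = 36)
(61/G(-1, 1) + n(D(-5)))*o = (61/1 + (5 + (2*(-5))**2 + 11*(2*(-5))))*36 = (61*1 + (5 + (-10)**2 + 11*(-10)))*36 = (61 + (5 + 100 - 110))*36 = (61 - 5)*36 = 56*36 = 2016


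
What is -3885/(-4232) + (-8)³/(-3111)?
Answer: 14253019/13165752 ≈ 1.0826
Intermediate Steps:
-3885/(-4232) + (-8)³/(-3111) = -3885*(-1/4232) - 512*(-1/3111) = 3885/4232 + 512/3111 = 14253019/13165752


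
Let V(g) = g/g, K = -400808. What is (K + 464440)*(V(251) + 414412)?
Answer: 26369928016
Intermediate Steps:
V(g) = 1
(K + 464440)*(V(251) + 414412) = (-400808 + 464440)*(1 + 414412) = 63632*414413 = 26369928016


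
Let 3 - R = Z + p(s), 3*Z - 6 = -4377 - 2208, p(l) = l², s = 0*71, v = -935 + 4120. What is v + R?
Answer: 5381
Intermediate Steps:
v = 3185
s = 0
Z = -2193 (Z = 2 + (-4377 - 2208)/3 = 2 + (⅓)*(-6585) = 2 - 2195 = -2193)
R = 2196 (R = 3 - (-2193 + 0²) = 3 - (-2193 + 0) = 3 - 1*(-2193) = 3 + 2193 = 2196)
v + R = 3185 + 2196 = 5381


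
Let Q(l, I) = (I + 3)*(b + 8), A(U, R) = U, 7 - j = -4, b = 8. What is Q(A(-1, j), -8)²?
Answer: 6400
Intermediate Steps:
j = 11 (j = 7 - 1*(-4) = 7 + 4 = 11)
Q(l, I) = 48 + 16*I (Q(l, I) = (I + 3)*(8 + 8) = (3 + I)*16 = 48 + 16*I)
Q(A(-1, j), -8)² = (48 + 16*(-8))² = (48 - 128)² = (-80)² = 6400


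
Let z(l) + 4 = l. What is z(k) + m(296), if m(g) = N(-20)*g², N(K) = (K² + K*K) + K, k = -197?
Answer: 68340279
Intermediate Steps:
z(l) = -4 + l
N(K) = K + 2*K² (N(K) = (K² + K²) + K = 2*K² + K = K + 2*K²)
m(g) = 780*g² (m(g) = (-20*(1 + 2*(-20)))*g² = (-20*(1 - 40))*g² = (-20*(-39))*g² = 780*g²)
z(k) + m(296) = (-4 - 197) + 780*296² = -201 + 780*87616 = -201 + 68340480 = 68340279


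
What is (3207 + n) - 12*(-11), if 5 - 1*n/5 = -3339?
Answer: 20059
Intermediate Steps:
n = 16720 (n = 25 - 5*(-3339) = 25 + 16695 = 16720)
(3207 + n) - 12*(-11) = (3207 + 16720) - 12*(-11) = 19927 + 132 = 20059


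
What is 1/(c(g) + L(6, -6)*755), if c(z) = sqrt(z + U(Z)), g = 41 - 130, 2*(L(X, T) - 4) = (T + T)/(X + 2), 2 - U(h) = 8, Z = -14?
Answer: 7852/19267149 - 16*I*sqrt(95)/96335745 ≈ 0.00040753 - 1.6188e-6*I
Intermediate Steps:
U(h) = -6 (U(h) = 2 - 1*8 = 2 - 8 = -6)
L(X, T) = 4 + T/(2 + X) (L(X, T) = 4 + ((T + T)/(X + 2))/2 = 4 + ((2*T)/(2 + X))/2 = 4 + (2*T/(2 + X))/2 = 4 + T/(2 + X))
g = -89
c(z) = sqrt(-6 + z) (c(z) = sqrt(z - 6) = sqrt(-6 + z))
1/(c(g) + L(6, -6)*755) = 1/(sqrt(-6 - 89) + ((8 - 6 + 4*6)/(2 + 6))*755) = 1/(sqrt(-95) + ((8 - 6 + 24)/8)*755) = 1/(I*sqrt(95) + ((1/8)*26)*755) = 1/(I*sqrt(95) + (13/4)*755) = 1/(I*sqrt(95) + 9815/4) = 1/(9815/4 + I*sqrt(95))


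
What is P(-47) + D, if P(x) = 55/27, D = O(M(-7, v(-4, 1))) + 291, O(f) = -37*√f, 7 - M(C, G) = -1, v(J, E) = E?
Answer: 7912/27 - 74*√2 ≈ 188.39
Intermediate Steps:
M(C, G) = 8 (M(C, G) = 7 - 1*(-1) = 7 + 1 = 8)
D = 291 - 74*√2 (D = -74*√2 + 291 = 291 - 74*√2 ≈ 186.35)
P(x) = 55/27 (P(x) = 55*(1/27) = 55/27)
P(-47) + D = 55/27 + (291 - 74*√2) = 7912/27 - 74*√2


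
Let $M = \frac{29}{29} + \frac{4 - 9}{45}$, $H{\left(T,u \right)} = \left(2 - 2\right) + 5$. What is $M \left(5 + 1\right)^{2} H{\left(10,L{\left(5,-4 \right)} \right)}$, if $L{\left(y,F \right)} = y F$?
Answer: $160$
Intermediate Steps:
$L{\left(y,F \right)} = F y$
$H{\left(T,u \right)} = 5$ ($H{\left(T,u \right)} = 0 + 5 = 5$)
$M = \frac{8}{9}$ ($M = 29 \cdot \frac{1}{29} - \frac{1}{9} = 1 - \frac{1}{9} = \frac{8}{9} \approx 0.88889$)
$M \left(5 + 1\right)^{2} H{\left(10,L{\left(5,-4 \right)} \right)} = \frac{8 \left(5 + 1\right)^{2}}{9} \cdot 5 = \frac{8 \cdot 6^{2}}{9} \cdot 5 = \frac{8}{9} \cdot 36 \cdot 5 = 32 \cdot 5 = 160$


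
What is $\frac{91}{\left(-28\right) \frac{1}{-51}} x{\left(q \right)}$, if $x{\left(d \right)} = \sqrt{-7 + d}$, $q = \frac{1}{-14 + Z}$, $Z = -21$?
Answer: $\frac{663 i \sqrt{8610}}{140} \approx 439.43 i$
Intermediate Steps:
$q = - \frac{1}{35}$ ($q = \frac{1}{-14 - 21} = \frac{1}{-35} = - \frac{1}{35} \approx -0.028571$)
$\frac{91}{\left(-28\right) \frac{1}{-51}} x{\left(q \right)} = \frac{91}{\left(-28\right) \frac{1}{-51}} \sqrt{-7 - \frac{1}{35}} = \frac{91}{\left(-28\right) \left(- \frac{1}{51}\right)} \sqrt{- \frac{246}{35}} = \frac{91}{\frac{28}{51}} \frac{i \sqrt{8610}}{35} = 91 \cdot \frac{51}{28} \frac{i \sqrt{8610}}{35} = \frac{663 \frac{i \sqrt{8610}}{35}}{4} = \frac{663 i \sqrt{8610}}{140}$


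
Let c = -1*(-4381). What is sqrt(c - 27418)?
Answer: I*sqrt(23037) ≈ 151.78*I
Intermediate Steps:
c = 4381
sqrt(c - 27418) = sqrt(4381 - 27418) = sqrt(-23037) = I*sqrt(23037)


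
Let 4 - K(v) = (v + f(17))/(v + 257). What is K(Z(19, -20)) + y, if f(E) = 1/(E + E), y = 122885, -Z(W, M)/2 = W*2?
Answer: 756261489/6154 ≈ 1.2289e+5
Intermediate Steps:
Z(W, M) = -4*W (Z(W, M) = -2*W*2 = -4*W)
f(E) = 1/(2*E)
K(v) = 4 - (1/34 + v)/(257 + v) (K(v) = 4 - (v + (½)/17)/(v + 257) = 4 - (v + (½)*(1/17))/(257 + v) = 4 - (v + 1/34)/(257 + v) = 4 - (1/34 + v)/(257 + v))
K(Z(19, -20)) + y = (34951 + 102*(-4*19))/(34*(257 - 4*19)) + 122885 = (34951 + 102*(-76))/(34*(257 - 76)) + 122885 = (1/34)*(34951 - 7752)/181 + 122885 = (1/34)*(1/181)*27199 + 122885 = 27199/6154 + 122885 = 756261489/6154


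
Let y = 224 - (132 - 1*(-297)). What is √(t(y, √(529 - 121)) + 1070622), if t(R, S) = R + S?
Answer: √(1070417 + 2*√102) ≈ 1034.6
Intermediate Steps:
y = -205 (y = 224 - (132 + 297) = 224 - 1*429 = 224 - 429 = -205)
√(t(y, √(529 - 121)) + 1070622) = √((-205 + √(529 - 121)) + 1070622) = √((-205 + √408) + 1070622) = √((-205 + 2*√102) + 1070622) = √(1070417 + 2*√102)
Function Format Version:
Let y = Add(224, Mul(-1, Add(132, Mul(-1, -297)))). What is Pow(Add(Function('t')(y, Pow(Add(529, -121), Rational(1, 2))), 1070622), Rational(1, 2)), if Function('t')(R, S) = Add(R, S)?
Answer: Pow(Add(1070417, Mul(2, Pow(102, Rational(1, 2)))), Rational(1, 2)) ≈ 1034.6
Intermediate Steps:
y = -205 (y = Add(224, Mul(-1, Add(132, 297))) = Add(224, Mul(-1, 429)) = Add(224, -429) = -205)
Pow(Add(Function('t')(y, Pow(Add(529, -121), Rational(1, 2))), 1070622), Rational(1, 2)) = Pow(Add(Add(-205, Pow(Add(529, -121), Rational(1, 2))), 1070622), Rational(1, 2)) = Pow(Add(Add(-205, Pow(408, Rational(1, 2))), 1070622), Rational(1, 2)) = Pow(Add(Add(-205, Mul(2, Pow(102, Rational(1, 2)))), 1070622), Rational(1, 2)) = Pow(Add(1070417, Mul(2, Pow(102, Rational(1, 2)))), Rational(1, 2))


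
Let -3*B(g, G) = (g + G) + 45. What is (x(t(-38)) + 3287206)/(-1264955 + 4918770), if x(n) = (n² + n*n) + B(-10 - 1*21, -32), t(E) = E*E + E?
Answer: 7240884/3653815 ≈ 1.9817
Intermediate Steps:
B(g, G) = -15 - G/3 - g/3 (B(g, G) = -((g + G) + 45)/3 = -((G + g) + 45)/3 = -(45 + G + g)/3 = -15 - G/3 - g/3)
t(E) = E + E² (t(E) = E² + E = E + E²)
x(n) = 6 + 2*n² (x(n) = (n² + n*n) + (-15 - ⅓*(-32) - (-10 - 1*21)/3) = (n² + n²) + (-15 + 32/3 - (-10 - 21)/3) = 2*n² + (-15 + 32/3 - ⅓*(-31)) = 2*n² + (-15 + 32/3 + 31/3) = 2*n² + 6 = 6 + 2*n²)
(x(t(-38)) + 3287206)/(-1264955 + 4918770) = ((6 + 2*(-38*(1 - 38))²) + 3287206)/(-1264955 + 4918770) = ((6 + 2*(-38*(-37))²) + 3287206)/3653815 = ((6 + 2*1406²) + 3287206)*(1/3653815) = ((6 + 2*1976836) + 3287206)*(1/3653815) = ((6 + 3953672) + 3287206)*(1/3653815) = (3953678 + 3287206)*(1/3653815) = 7240884*(1/3653815) = 7240884/3653815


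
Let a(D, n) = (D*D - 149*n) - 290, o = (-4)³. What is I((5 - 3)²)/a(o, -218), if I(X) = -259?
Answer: -37/5184 ≈ -0.0071373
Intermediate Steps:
o = -64
a(D, n) = -290 + D² - 149*n (a(D, n) = (D² - 149*n) - 290 = -290 + D² - 149*n)
I((5 - 3)²)/a(o, -218) = -259/(-290 + (-64)² - 149*(-218)) = -259/(-290 + 4096 + 32482) = -259/36288 = -259*1/36288 = -37/5184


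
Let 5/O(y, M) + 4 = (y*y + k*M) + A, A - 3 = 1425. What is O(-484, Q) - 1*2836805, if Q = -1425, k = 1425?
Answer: -1018381790146/358989 ≈ -2.8368e+6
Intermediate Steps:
A = 1428 (A = 3 + 1425 = 1428)
O(y, M) = 5/(1424 + y² + 1425*M) (O(y, M) = 5/(-4 + ((y*y + 1425*M) + 1428)) = 5/(-4 + ((y² + 1425*M) + 1428)) = 5/(-4 + (1428 + y² + 1425*M)) = 5/(1424 + y² + 1425*M))
O(-484, Q) - 1*2836805 = 5/(1424 + (-484)² + 1425*(-1425)) - 1*2836805 = 5/(1424 + 234256 - 2030625) - 2836805 = 5/(-1794945) - 2836805 = 5*(-1/1794945) - 2836805 = -1/358989 - 2836805 = -1018381790146/358989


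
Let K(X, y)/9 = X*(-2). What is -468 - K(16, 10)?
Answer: -180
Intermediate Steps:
K(X, y) = -18*X (K(X, y) = 9*(X*(-2)) = 9*(-2*X) = -18*X)
-468 - K(16, 10) = -468 - (-18)*16 = -468 - 1*(-288) = -468 + 288 = -180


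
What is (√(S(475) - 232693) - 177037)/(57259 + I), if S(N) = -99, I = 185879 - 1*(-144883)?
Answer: -177037/388021 + 2*I*√58198/388021 ≈ -0.45626 + 0.0012435*I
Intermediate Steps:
I = 330762 (I = 185879 + 144883 = 330762)
(√(S(475) - 232693) - 177037)/(57259 + I) = (√(-99 - 232693) - 177037)/(57259 + 330762) = (√(-232792) - 177037)/388021 = (2*I*√58198 - 177037)*(1/388021) = (-177037 + 2*I*√58198)*(1/388021) = -177037/388021 + 2*I*√58198/388021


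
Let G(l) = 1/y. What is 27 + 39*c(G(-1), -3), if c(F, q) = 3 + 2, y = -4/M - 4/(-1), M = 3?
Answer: 222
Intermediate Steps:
y = 8/3 (y = -4/3 - 4/(-1) = -4*⅓ - 4*(-1) = -4/3 + 4 = 8/3 ≈ 2.6667)
G(l) = 3/8 (G(l) = 1/(8/3) = 3/8)
c(F, q) = 5
27 + 39*c(G(-1), -3) = 27 + 39*5 = 27 + 195 = 222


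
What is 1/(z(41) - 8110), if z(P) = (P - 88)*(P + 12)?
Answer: -1/10601 ≈ -9.4331e-5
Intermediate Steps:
z(P) = (-88 + P)*(12 + P)
1/(z(41) - 8110) = 1/((-1056 + 41² - 76*41) - 8110) = 1/((-1056 + 1681 - 3116) - 8110) = 1/(-2491 - 8110) = 1/(-10601) = -1/10601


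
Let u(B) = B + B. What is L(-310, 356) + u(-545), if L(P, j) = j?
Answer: -734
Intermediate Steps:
u(B) = 2*B
L(-310, 356) + u(-545) = 356 + 2*(-545) = 356 - 1090 = -734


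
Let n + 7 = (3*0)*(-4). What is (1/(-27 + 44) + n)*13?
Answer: -1534/17 ≈ -90.235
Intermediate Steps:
n = -7 (n = -7 + (3*0)*(-4) = -7 + 0*(-4) = -7 + 0 = -7)
(1/(-27 + 44) + n)*13 = (1/(-27 + 44) - 7)*13 = (1/17 - 7)*13 = -118/17*13 = -1534/17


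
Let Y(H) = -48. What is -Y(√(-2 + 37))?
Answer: 48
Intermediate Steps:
-Y(√(-2 + 37)) = -1*(-48) = 48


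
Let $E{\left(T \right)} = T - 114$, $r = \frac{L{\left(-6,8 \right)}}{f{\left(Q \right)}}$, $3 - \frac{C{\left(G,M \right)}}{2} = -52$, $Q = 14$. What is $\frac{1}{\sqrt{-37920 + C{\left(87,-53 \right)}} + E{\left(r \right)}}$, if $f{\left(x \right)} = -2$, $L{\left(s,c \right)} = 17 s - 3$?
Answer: $- \frac{246}{166369} - \frac{4 i \sqrt{37810}}{166369} \approx -0.0014786 - 0.0046751 i$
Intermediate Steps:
$L{\left(s,c \right)} = -3 + 17 s$
$C{\left(G,M \right)} = 110$ ($C{\left(G,M \right)} = 6 - -104 = 6 + 104 = 110$)
$r = \frac{105}{2}$ ($r = \frac{-3 + 17 \left(-6\right)}{-2} = \left(-3 - 102\right) \left(- \frac{1}{2}\right) = \left(-105\right) \left(- \frac{1}{2}\right) = \frac{105}{2} \approx 52.5$)
$E{\left(T \right)} = -114 + T$ ($E{\left(T \right)} = T - 114 = -114 + T$)
$\frac{1}{\sqrt{-37920 + C{\left(87,-53 \right)}} + E{\left(r \right)}} = \frac{1}{\sqrt{-37920 + 110} + \left(-114 + \frac{105}{2}\right)} = \frac{1}{\sqrt{-37810} - \frac{123}{2}} = \frac{1}{i \sqrt{37810} - \frac{123}{2}} = \frac{1}{- \frac{123}{2} + i \sqrt{37810}}$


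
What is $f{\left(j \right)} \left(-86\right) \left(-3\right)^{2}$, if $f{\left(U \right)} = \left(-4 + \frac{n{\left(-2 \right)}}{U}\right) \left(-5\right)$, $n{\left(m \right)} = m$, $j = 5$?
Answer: $-17028$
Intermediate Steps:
$f{\left(U \right)} = 20 + \frac{10}{U}$ ($f{\left(U \right)} = \left(-4 - \frac{2}{U}\right) \left(-5\right) = 20 + \frac{10}{U}$)
$f{\left(j \right)} \left(-86\right) \left(-3\right)^{2} = \left(20 + \frac{10}{5}\right) \left(-86\right) \left(-3\right)^{2} = \left(20 + 10 \cdot \frac{1}{5}\right) \left(-86\right) 9 = \left(20 + 2\right) \left(-86\right) 9 = 22 \left(-86\right) 9 = \left(-1892\right) 9 = -17028$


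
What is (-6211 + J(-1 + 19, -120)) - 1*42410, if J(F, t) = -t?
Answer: -48501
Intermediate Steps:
(-6211 + J(-1 + 19, -120)) - 1*42410 = (-6211 - 1*(-120)) - 1*42410 = (-6211 + 120) - 42410 = -6091 - 42410 = -48501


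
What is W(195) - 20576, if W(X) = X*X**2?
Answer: 7394299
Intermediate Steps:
W(X) = X**3
W(195) - 20576 = 195**3 - 20576 = 7414875 - 20576 = 7394299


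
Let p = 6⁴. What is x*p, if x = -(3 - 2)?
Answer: -1296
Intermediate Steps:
x = -1 ≈ -1.0000
p = 1296
x*p = -1*1296 = -1296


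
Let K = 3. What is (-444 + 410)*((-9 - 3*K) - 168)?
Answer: 6324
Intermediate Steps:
(-444 + 410)*((-9 - 3*K) - 168) = (-444 + 410)*((-9 - 3*3) - 168) = -34*((-9 - 9) - 168) = -34*(-18 - 168) = -34*(-186) = 6324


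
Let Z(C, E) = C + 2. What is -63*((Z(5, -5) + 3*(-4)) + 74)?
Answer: -4347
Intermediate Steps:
Z(C, E) = 2 + C
-63*((Z(5, -5) + 3*(-4)) + 74) = -63*(((2 + 5) + 3*(-4)) + 74) = -63*((7 - 12) + 74) = -63*(-5 + 74) = -63*69 = -4347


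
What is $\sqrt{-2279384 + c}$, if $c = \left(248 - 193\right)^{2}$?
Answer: $i \sqrt{2276359} \approx 1508.8 i$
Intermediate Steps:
$c = 3025$ ($c = 55^{2} = 3025$)
$\sqrt{-2279384 + c} = \sqrt{-2279384 + 3025} = \sqrt{-2276359} = i \sqrt{2276359}$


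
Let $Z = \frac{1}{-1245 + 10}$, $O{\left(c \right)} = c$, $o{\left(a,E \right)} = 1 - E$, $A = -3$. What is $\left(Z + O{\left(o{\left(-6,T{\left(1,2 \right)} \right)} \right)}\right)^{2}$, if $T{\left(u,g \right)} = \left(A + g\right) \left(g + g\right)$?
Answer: $\frac{38118276}{1525225} \approx 24.992$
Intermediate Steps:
$T{\left(u,g \right)} = 2 g \left(-3 + g\right)$ ($T{\left(u,g \right)} = \left(-3 + g\right) \left(g + g\right) = \left(-3 + g\right) 2 g = 2 g \left(-3 + g\right)$)
$Z = - \frac{1}{1235}$ ($Z = \frac{1}{-1235} = - \frac{1}{1235} \approx -0.00080972$)
$\left(Z + O{\left(o{\left(-6,T{\left(1,2 \right)} \right)} \right)}\right)^{2} = \left(- \frac{1}{1235} - \left(-1 + 2 \cdot 2 \left(-3 + 2\right)\right)\right)^{2} = \left(- \frac{1}{1235} - \left(-1 + 2 \cdot 2 \left(-1\right)\right)\right)^{2} = \left(- \frac{1}{1235} + \left(1 - -4\right)\right)^{2} = \left(- \frac{1}{1235} + \left(1 + 4\right)\right)^{2} = \left(- \frac{1}{1235} + 5\right)^{2} = \left(\frac{6174}{1235}\right)^{2} = \frac{38118276}{1525225}$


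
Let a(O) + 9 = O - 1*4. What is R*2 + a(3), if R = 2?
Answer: -6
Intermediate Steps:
a(O) = -13 + O (a(O) = -9 + (O - 1*4) = -9 + (O - 4) = -9 + (-4 + O) = -13 + O)
R*2 + a(3) = 2*2 + (-13 + 3) = 4 - 10 = -6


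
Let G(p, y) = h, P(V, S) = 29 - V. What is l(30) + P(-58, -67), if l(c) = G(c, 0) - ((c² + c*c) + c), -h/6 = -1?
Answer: -1737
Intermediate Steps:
h = 6 (h = -6*(-1) = 6)
G(p, y) = 6
l(c) = 6 - c - 2*c² (l(c) = 6 - ((c² + c*c) + c) = 6 - ((c² + c²) + c) = 6 - (2*c² + c) = 6 - (c + 2*c²) = 6 + (-c - 2*c²) = 6 - c - 2*c²)
l(30) + P(-58, -67) = (6 - 1*30 - 2*30²) + (29 - 1*(-58)) = (6 - 30 - 2*900) + (29 + 58) = (6 - 30 - 1800) + 87 = -1824 + 87 = -1737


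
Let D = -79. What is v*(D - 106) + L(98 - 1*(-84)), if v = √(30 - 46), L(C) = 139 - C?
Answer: -43 - 740*I ≈ -43.0 - 740.0*I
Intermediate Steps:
v = 4*I (v = √(-16) = 4*I ≈ 4.0*I)
v*(D - 106) + L(98 - 1*(-84)) = (4*I)*(-79 - 106) + (139 - (98 - 1*(-84))) = (4*I)*(-185) + (139 - (98 + 84)) = -740*I + (139 - 1*182) = -740*I + (139 - 182) = -740*I - 43 = -43 - 740*I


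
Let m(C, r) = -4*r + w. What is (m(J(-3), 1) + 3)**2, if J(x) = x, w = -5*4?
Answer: 441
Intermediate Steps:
w = -20
m(C, r) = -20 - 4*r (m(C, r) = -4*r - 20 = -20 - 4*r)
(m(J(-3), 1) + 3)**2 = ((-20 - 4*1) + 3)**2 = ((-20 - 4) + 3)**2 = (-24 + 3)**2 = (-21)**2 = 441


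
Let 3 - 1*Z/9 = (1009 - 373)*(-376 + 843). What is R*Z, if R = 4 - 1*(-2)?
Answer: -16038486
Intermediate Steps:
R = 6 (R = 4 + 2 = 6)
Z = -2673081 (Z = 27 - 9*(1009 - 373)*(-376 + 843) = 27 - 5724*467 = 27 - 9*297012 = 27 - 2673108 = -2673081)
R*Z = 6*(-2673081) = -16038486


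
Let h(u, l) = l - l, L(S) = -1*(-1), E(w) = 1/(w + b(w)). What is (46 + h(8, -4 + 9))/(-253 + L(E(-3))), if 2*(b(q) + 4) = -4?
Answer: -23/126 ≈ -0.18254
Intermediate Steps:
b(q) = -6 (b(q) = -4 + (1/2)*(-4) = -4 - 2 = -6)
E(w) = 1/(-6 + w) (E(w) = 1/(w - 6) = 1/(-6 + w))
L(S) = 1
h(u, l) = 0
(46 + h(8, -4 + 9))/(-253 + L(E(-3))) = (46 + 0)/(-253 + 1) = 46/(-252) = 46*(-1/252) = -23/126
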